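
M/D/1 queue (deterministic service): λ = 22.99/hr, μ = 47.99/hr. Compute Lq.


ρ = 22.99/47.99 = 0.4791
M/D/1: Lq = ρ²/(2(1−ρ)) = 0.2295/(2·0.5209) = 0.22027

Final: 0.22027


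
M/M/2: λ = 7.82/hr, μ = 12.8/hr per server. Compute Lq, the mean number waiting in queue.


a = λ/μ = 0.6109; ρ = a/2 = 0.3055
P₀ = 0.532017
Lq = P₀·a^c·ρ / (c!·(1−ρ)²) = 0.532017·0.37324·0.3055/(2·0.48237)
= 0.06287

Final: 0.06287


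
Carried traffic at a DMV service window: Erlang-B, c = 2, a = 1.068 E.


B(2,1.068) = 0.216165 (Erlang-B)
Carried load = a(1 − B) = 1.068·(1 − 0.216165) = 1.068·0.783835 = 0.8371 E

Final: 0.8371 Erlangs


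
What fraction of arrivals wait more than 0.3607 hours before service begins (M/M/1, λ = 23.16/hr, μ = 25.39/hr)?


ρ = 23.16/25.39 = 0.9122
P(Wq > t) = ρ·e^{−(μ−λ)t} = 0.9122·e^{−0.8044}
= 0.9122·0.447374 = 0.408081

Final: 0.408081


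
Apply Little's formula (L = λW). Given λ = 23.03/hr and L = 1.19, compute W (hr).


W = L/λ = 1.19/23.03 = 0.05167 hr

Final: 0.05167 hr


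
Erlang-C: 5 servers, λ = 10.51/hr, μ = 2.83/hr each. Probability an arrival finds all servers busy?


a = λ/μ = 3.7138; ρ = a/5 = 0.7428
P₀ = 0.019624 (from M/M/c formula)
C(c,a) = [a^c/(c!(1−ρ))]·P₀ = [706.44996/(120·0.2572)]·0.019624
= 22.88523·0.019624 = 0.449100

Final: 0.449100


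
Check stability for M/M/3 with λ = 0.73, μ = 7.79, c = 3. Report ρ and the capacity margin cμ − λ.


Total capacity cμ = 3·7.79 = 23.37/hr
ρ = λ/(cμ) = 0.73/23.37 = 0.03124
Stable ⇔ ρ < 1: YES
Spare capacity = cμ − λ = 23.37 − 0.73 = 22.64/hr

Final: ρ = 0.03124; stable; margin = 22.64/hr


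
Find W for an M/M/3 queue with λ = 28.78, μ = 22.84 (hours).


a = 1.2601; ρ = 0.4200; P₀ = 0.275566
Lq = P₀·a^c·ρ/(c!(1−ρ)²) = 0.11474
Wq = Lq/λ = 0.11474/28.78 = 0.003987 hr
W = Wq + 1/μ = 0.003987 + 0.04378 = 0.04777 hr

Final: 0.04777 hr


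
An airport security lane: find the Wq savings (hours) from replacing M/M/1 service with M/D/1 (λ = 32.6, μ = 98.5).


ρ = 32.6/98.5 = 0.3310
Wq(M/M/1) = ρ/(μ−λ) = 0.3310/65.90 = 0.005022 hr
Wq(M/D/1) = ρ/(2(μ−λ)) = 0.002511 hr
Savings = 0.005022 − 0.002511 = 0.002511 hr

Final: 0.002511 hr


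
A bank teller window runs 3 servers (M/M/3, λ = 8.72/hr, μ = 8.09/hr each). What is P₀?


a = λ/μ = 8.72/8.09 = 1.0779; ρ = a/c = 0.3593
Σ_{k=0}^{2} a^k/k! (terms k=0..2) = 1.00000 + 1.07787 + 0.58091 = 2.65878
Tail: a^3/(3!(1−ρ)) = 1.25229/(6·0.6407) = 0.32576
P₀ = 1/(2.65878 + 0.32576) = 1/2.98454 = 0.335060

Final: 0.335060


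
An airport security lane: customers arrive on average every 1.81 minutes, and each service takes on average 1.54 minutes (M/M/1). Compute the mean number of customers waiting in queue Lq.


λ = 60/1.81 = 33.1492 /hr
μ = 60/1.54 = 38.9610 /hr
ρ = λ/μ = 33.1492/38.9610 = 0.8508
Lq = ρ²/(1−ρ) = 0.7239/0.1492 = 4.8529

Final: 4.8529


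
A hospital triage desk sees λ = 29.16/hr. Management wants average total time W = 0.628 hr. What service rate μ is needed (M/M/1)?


W = 1/(μ−λ) ⇒ μ − λ = 1/W = 1/0.628 = 1.5924
μ = λ + 1/W = 29.16 + 1.5924 = 30.7524 per hr

Final: 30.7524 /hr


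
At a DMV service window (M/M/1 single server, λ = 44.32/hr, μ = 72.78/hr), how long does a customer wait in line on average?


ρ = 44.32/72.78 = 0.6090
Wq = ρ/(μ−λ) = 0.6090/(72.78 − 44.32) = 0.6090/28.46 = 0.02140 hr

Final: 0.02140 hr


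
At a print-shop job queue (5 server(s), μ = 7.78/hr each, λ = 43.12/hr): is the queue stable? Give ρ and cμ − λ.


Total capacity cμ = 5·7.78 = 38.90/hr
ρ = λ/(cμ) = 43.12/38.90 = 1.1085
Stable ⇔ ρ < 1: NO
Spare capacity = cμ − λ = 38.90 − 43.12 = -4.22/hr

Final: ρ = 1.1085; unstable; margin = -4.22/hr


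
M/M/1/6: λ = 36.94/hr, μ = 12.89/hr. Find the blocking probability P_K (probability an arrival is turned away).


ρ = λ/μ = 36.94/12.89 = 2.8658
P_K = (1−ρ)ρ^K/(1−ρ^(K+1)) = (-1.8658·553.941423)/(1 − 1587.478369)
= -1033.536946/-1586.478369 = 0.651466

Final: 0.651466


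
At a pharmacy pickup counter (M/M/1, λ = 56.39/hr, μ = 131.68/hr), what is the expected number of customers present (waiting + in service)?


ρ = λ/μ = 56.39/131.68 = 0.4282
L = ρ/(1−ρ) = 0.4282/(1 − 0.4282) = 0.4282/0.5718 = 0.7490

Final: 0.7490


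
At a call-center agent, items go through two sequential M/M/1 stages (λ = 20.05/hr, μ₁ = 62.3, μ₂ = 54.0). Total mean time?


Each node sees arrival rate λ = 20.05/hr (tandem ⇒ throughput preserved).
W₁ = 1/(μ₁−λ) = 1/(62.3−20.05) = 0.02367 hr
W₂ = 1/(μ₂−λ) = 1/(54.0−20.05) = 0.02946 hr
W_total = W₁ + W₂ = 0.02367 + 0.02946 = 0.05312 hr

Final: 0.05312 hr


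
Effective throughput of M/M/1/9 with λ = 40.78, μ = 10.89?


ρ = 3.7447; P_K = (1−ρ)ρ^9/(1−ρ^10) = 0.732959
λ_eff = λ(1 − P_K) = 40.78·(1 − 0.732959) = 40.78·0.267041 = 10.8899 /hr

Final: 10.8899 /hr


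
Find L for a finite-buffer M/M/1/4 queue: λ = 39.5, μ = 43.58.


ρ = 39.5/43.58 = 0.9064
L = ρ[1 − (K+1)ρ^K + Kρ^(K+1)] / [(1−ρ)(1−ρ^(K+1))]
Numerator: 0.9064·(1 − 5·0.674900 + 4·0.611715) = 0.065586
Denominator: (0.09362)·(0.388285) = 0.036352
L = 0.065586/0.036352 = 1.8042

Final: 1.8042


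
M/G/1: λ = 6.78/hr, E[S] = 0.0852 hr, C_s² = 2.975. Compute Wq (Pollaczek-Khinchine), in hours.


ρ = λ·E[S] = 6.78·0.0852 = 0.5777
E[S²] = E[S]²(1+C_s²) = 0.0852²·(1+2.975) = 0.028855
Wq = λ·E[S²]/(2(1−ρ)) = 6.78·0.028855/(2·0.4223) = 0.23161 hr

Final: 0.23161 hr


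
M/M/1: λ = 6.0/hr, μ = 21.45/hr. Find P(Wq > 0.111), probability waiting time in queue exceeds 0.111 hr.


ρ = 6.0/21.45 = 0.2797
P(Wq > t) = ρ·e^{−(μ−λ)t} = 0.2797·e^{−1.7149}
= 0.2797·0.179973 = 0.050342

Final: 0.050342


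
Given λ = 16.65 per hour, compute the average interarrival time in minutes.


Mean interarrival time = 1/λ = 1/16.65 hour = 0.06006 hour
In minutes: 0.06006 × 60 = 3.6036 min

Final: 3.6036 min


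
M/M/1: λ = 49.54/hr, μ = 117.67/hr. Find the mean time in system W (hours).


W = 1/(μ−λ) = 1/(117.67 − 49.54) = 1/68.13 = 0.01468 hr

Final: 0.01468 hr


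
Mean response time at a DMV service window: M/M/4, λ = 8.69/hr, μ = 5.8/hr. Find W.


a = 1.4983; ρ = 0.3746; P₀ = 0.221387
Lq = P₀·a^c·ρ/(c!(1−ρ)²) = 0.04451
Wq = Lq/λ = 0.04451/8.69 = 0.005122 hr
W = Wq + 1/μ = 0.005122 + 0.17241 = 0.17754 hr

Final: 0.17754 hr


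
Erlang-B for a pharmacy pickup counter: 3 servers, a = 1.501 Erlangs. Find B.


B(c,a) = (a^c/c!) / Σ_{k=0}^{c} a^k/k!
a^3/3! = 0.563626
Σ terms (k=0..3): 1.00000 + 1.50100 + 1.12650 + 0.56363 = 4.191126
B = 0.563626/4.191126 = 0.134481

Final: 0.134481


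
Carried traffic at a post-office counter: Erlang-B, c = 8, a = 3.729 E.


B(8,3.729) = 0.022595 (Erlang-B)
Carried load = a(1 − B) = 3.729·(1 − 0.022595) = 3.729·0.977405 = 3.6447 E

Final: 3.6447 Erlangs


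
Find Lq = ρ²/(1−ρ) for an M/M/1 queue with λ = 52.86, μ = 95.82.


ρ = 52.86/95.82 = 0.5517
Lq = ρ²/(1−ρ) = 0.3043/0.4483 = 0.6788

Final: 0.6788


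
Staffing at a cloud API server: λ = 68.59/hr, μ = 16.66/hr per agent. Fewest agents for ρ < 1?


Stability requires cμ > λ ⇔ c > λ/μ.
λ/μ = 68.59/16.66 = 4.1170
Minimum integer c = ⌊4.1170⌋ + 1 = 5
Check: 5·16.66 = 83.30 > 68.59, while 4·16.66 = 66.64 ≤ 68.59

Final: 5 servers


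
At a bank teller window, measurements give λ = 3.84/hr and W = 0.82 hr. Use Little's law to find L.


L = λW = 3.84·0.82 = 3.1488

Final: 3.1488


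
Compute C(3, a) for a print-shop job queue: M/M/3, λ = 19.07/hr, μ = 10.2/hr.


a = λ/μ = 1.8696; ρ = a/3 = 0.6232
P₀ = 0.133192 (from M/M/c formula)
C(c,a) = [a^c/(c!(1−ρ))]·P₀ = [6.53509/(6·0.3768)]·0.133192
= 2.89063·0.133192 = 0.385009

Final: 0.385009


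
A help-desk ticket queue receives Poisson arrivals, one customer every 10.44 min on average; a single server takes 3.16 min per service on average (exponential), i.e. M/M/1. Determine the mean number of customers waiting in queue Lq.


λ = 60/10.44 = 5.7471 /hr
μ = 60/3.16 = 18.9873 /hr
ρ = λ/μ = 5.7471/18.9873 = 0.3027
Lq = ρ²/(1−ρ) = 0.09162/0.6973 = 0.1314

Final: 0.1314


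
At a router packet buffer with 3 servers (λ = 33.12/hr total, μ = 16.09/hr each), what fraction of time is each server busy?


ρ = λ/(cμ) = 33.12/(3·16.09) = 33.12/48.27 = 0.6861

Final: 0.6861


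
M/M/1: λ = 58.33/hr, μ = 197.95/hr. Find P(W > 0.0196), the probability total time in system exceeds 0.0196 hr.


W ~ Exponential(μ−λ) for M/M/1.
μ − λ = 197.95 − 58.33 = 139.6200
P(W > t) = e^{−(μ−λ)t} = e^{−2.7366} = 0.064793

Final: 0.064793


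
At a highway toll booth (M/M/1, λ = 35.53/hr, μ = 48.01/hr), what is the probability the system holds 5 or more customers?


ρ = 35.53/48.01 = 0.7401
P(N ≥ n) = ρ^n = 0.7401^5 = 0.221982

Final: 0.221982


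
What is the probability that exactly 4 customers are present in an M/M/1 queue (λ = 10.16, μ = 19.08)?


ρ = 10.16/19.08 = 0.5325
P_n = (1−ρ)·ρ^n = (1 − 0.5325)·0.5325^4 = 0.4675·0.080401 = 0.037588

Final: 0.037588


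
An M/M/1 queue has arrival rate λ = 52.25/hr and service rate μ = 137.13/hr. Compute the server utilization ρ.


ρ = λ/μ = 52.25/137.13 = 0.3810

Final: 0.3810


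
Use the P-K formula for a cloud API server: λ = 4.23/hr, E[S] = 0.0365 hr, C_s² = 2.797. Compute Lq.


ρ = λ·E[S] = 4.23·0.0365 = 0.1544
Lq = ρ²(1+C_s²)/(2(1−ρ)) = 0.02384·(1+2.797)/(2·0.8456)
= 0.02384·3.7970/1.6912 = 0.05352

Final: 0.05352


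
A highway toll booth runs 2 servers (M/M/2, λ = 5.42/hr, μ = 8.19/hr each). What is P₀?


a = λ/μ = 5.42/8.19 = 0.6618; ρ = a/c = 0.3309
Σ_{k=0}^{1} a^k/k! (terms k=0..1) = 1.00000 + 0.66178 = 1.66178
Tail: a^2/(2!(1−ρ)) = 0.43796/(2·0.6691) = 0.32727
P₀ = 1/(1.66178 + 0.32727) = 1/1.98905 = 0.502752

Final: 0.502752


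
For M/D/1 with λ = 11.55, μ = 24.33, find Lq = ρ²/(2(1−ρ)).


ρ = 11.55/24.33 = 0.4747
M/D/1: Lq = ρ²/(2(1−ρ)) = 0.2254/(2·0.5253) = 0.21452

Final: 0.21452


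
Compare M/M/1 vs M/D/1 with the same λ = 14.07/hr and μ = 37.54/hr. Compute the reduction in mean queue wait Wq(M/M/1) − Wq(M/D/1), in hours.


ρ = 14.07/37.54 = 0.3748
Wq(M/M/1) = ρ/(μ−λ) = 0.3748/23.47 = 0.01597 hr
Wq(M/D/1) = ρ/(2(μ−λ)) = 0.007985 hr
Savings = 0.01597 − 0.007985 = 0.007985 hr

Final: 0.007985 hr


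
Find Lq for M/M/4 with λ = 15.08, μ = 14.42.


a = λ/μ = 1.0458; ρ = a/4 = 0.2614
P₀ = 0.350794
Lq = P₀·a^c·ρ / (c!·(1−ρ)²) = 0.350794·1.19604·0.2614/(24·0.54547)
= 0.008379

Final: 0.008379


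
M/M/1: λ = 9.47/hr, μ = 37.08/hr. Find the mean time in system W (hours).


W = 1/(μ−λ) = 1/(37.08 − 9.47) = 1/27.61 = 0.03622 hr

Final: 0.03622 hr


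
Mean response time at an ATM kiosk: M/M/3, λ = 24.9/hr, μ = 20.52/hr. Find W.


a = 1.2135; ρ = 0.4045; P₀ = 0.289877
Lq = P₀·a^c·ρ/(c!(1−ρ)²) = 0.09846
Wq = Lq/λ = 0.09846/24.9 = 0.003954 hr
W = Wq + 1/μ = 0.003954 + 0.04873 = 0.05269 hr

Final: 0.05269 hr


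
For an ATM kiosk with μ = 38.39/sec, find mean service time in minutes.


Mean service time = 1/μ = 1/38.39 second = 0.02605 second
In minutes: 0.02605 × 0.0166667 = 0.0004341 min

Final: 0.0004341 min


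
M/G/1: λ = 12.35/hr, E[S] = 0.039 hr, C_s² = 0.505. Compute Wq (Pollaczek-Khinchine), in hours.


ρ = λ·E[S] = 12.35·0.039 = 0.4816
E[S²] = E[S]²(1+C_s²) = 0.039²·(1+0.505) = 0.002289
Wq = λ·E[S²]/(2(1−ρ)) = 12.35·0.002289/(2·0.5184) = 0.02727 hr

Final: 0.02727 hr


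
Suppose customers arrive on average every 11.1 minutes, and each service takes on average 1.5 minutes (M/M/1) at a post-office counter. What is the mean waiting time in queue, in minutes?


λ = 60/11.1 = 5.4054 /hr
μ = 60/1.5 = 40.0000 /hr
ρ = λ/μ = 5.4054/40.0000 = 0.1351
Wq = ρ/(μ−λ) = 0.1351/(40.0000−5.4054) = 0.003906 hr
In minutes: 0.003906·60 = 0.2344 min

Final: 0.2344 min


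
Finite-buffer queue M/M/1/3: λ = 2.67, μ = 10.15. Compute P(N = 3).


ρ = λ/μ = 2.67/10.15 = 0.2631
P_K = (1−ρ)ρ^K/(1−ρ^(K+1)) = (0.7369·0.018203)/(1 − 0.004788)
= 0.013414/0.995212 = 0.013479

Final: 0.013479


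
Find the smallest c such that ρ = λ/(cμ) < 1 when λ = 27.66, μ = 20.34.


Stability requires cμ > λ ⇔ c > λ/μ.
λ/μ = 27.66/20.34 = 1.3599
Minimum integer c = ⌊1.3599⌋ + 1 = 2
Check: 2·20.34 = 40.68 > 27.66, while 1·20.34 = 20.34 ≤ 27.66

Final: 2 servers


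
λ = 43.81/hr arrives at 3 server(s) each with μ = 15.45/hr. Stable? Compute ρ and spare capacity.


Total capacity cμ = 3·15.45 = 46.35/hr
ρ = λ/(cμ) = 43.81/46.35 = 0.9452
Stable ⇔ ρ < 1: YES
Spare capacity = cμ − λ = 46.35 − 43.81 = 2.54/hr

Final: ρ = 0.9452; stable; margin = 2.54/hr


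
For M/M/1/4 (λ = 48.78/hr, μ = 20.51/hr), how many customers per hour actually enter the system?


ρ = 2.3784; P_K = (1−ρ)ρ^4/(1−ρ^5) = 0.587258
λ_eff = λ(1 − P_K) = 48.78·(1 − 0.587258) = 48.78·0.412742 = 20.1336 /hr

Final: 20.1336 /hr


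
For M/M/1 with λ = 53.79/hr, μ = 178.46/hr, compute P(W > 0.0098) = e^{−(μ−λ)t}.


W ~ Exponential(μ−λ) for M/M/1.
μ − λ = 178.46 − 53.79 = 124.6700
P(W > t) = e^{−(μ−λ)t} = e^{−1.2218} = 0.294709

Final: 0.294709


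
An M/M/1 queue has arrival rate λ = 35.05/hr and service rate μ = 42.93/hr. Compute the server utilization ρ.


ρ = λ/μ = 35.05/42.93 = 0.8164

Final: 0.8164


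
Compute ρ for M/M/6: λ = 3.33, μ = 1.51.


ρ = λ/(cμ) = 3.33/(6·1.51) = 3.33/9.06 = 0.3675

Final: 0.3675


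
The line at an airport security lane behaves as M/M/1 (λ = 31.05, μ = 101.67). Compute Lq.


ρ = 31.05/101.67 = 0.3054
Lq = ρ²/(1−ρ) = 0.09327/0.6946 = 0.1343

Final: 0.1343


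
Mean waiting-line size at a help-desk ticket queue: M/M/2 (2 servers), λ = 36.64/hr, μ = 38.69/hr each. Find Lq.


a = λ/μ = 0.9470; ρ = a/2 = 0.4735
P₀ = 0.357306
Lq = P₀·a^c·ρ / (c!·(1−ρ)²) = 0.357306·0.89684·0.4735/(2·0.27719)
= 0.27369

Final: 0.27369


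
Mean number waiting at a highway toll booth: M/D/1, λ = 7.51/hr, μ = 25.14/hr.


ρ = 7.51/25.14 = 0.2987
M/D/1: Lq = ρ²/(2(1−ρ)) = 0.08924/(2·0.7013) = 0.06363

Final: 0.06363


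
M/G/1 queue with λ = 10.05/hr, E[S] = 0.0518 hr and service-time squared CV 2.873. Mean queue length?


ρ = λ·E[S] = 10.05·0.0518 = 0.5206
Lq = ρ²(1+C_s²)/(2(1−ρ)) = 0.2710·(1+2.873)/(2·0.4794)
= 0.2710·3.8730/0.9588 = 1.09472

Final: 1.09472


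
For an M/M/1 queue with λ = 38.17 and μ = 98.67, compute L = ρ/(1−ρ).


ρ = λ/μ = 38.17/98.67 = 0.3868
L = ρ/(1−ρ) = 0.3868/(1 − 0.3868) = 0.3868/0.6132 = 0.6309

Final: 0.6309


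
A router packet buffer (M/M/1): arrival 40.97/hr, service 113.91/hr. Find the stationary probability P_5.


ρ = 40.97/113.91 = 0.3597
P_n = (1−ρ)·ρ^n = (1 − 0.3597)·0.3597^5 = 0.6403·0.006019 = 0.003854

Final: 0.003854


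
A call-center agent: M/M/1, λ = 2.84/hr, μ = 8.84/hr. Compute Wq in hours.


ρ = 2.84/8.84 = 0.3213
Wq = ρ/(μ−λ) = 0.3213/(8.84 − 2.84) = 0.3213/6.00 = 0.05354 hr

Final: 0.05354 hr


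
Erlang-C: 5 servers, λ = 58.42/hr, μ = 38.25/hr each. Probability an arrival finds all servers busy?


a = λ/μ = 1.5273; ρ = a/5 = 0.3055
P₀ = 0.216735 (from M/M/c formula)
C(c,a) = [a^c/(c!(1−ρ))]·P₀ = [8.31095/(120·0.6945)]·0.216735
= 0.09972·0.216735 = 0.021612

Final: 0.021612


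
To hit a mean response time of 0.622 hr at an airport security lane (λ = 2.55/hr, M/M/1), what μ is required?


W = 1/(μ−λ) ⇒ μ − λ = 1/W = 1/0.622 = 1.6077
μ = λ + 1/W = 2.55 + 1.6077 = 4.1577 per hr

Final: 4.1577 /hr


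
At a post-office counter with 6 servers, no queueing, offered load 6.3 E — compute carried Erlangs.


B(6,6.3) = 0.285654 (Erlang-B)
Carried load = a(1 − B) = 6.3·(1 − 0.285654) = 6.3·0.714346 = 4.5004 E

Final: 4.5004 Erlangs


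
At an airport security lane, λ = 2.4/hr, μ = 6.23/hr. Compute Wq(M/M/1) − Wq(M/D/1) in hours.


ρ = 2.4/6.23 = 0.3852
Wq(M/M/1) = ρ/(μ−λ) = 0.3852/3.83 = 0.10058 hr
Wq(M/D/1) = ρ/(2(μ−λ)) = 0.05029 hr
Savings = 0.10058 − 0.05029 = 0.05029 hr

Final: 0.05029 hr


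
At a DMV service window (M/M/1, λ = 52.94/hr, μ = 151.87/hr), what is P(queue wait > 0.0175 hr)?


ρ = 52.94/151.87 = 0.3486
P(Wq > t) = ρ·e^{−(μ−λ)t} = 0.3486·e^{−1.7313}
= 0.3486·0.177059 = 0.061720

Final: 0.061720


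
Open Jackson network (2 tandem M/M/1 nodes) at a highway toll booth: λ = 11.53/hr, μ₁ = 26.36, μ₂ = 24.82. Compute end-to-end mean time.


Each node sees arrival rate λ = 11.53/hr (tandem ⇒ throughput preserved).
W₁ = 1/(μ₁−λ) = 1/(26.36−11.53) = 0.06743 hr
W₂ = 1/(μ₂−λ) = 1/(24.82−11.53) = 0.07524 hr
W_total = W₁ + W₂ = 0.06743 + 0.07524 = 0.14268 hr

Final: 0.14268 hr


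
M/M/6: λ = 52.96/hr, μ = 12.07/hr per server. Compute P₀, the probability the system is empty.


a = λ/μ = 52.96/12.07 = 4.3877; ρ = a/c = 0.7313
Σ_{k=0}^{5} a^k/k! (terms k=0..5) = 1.00000 + 4.38774 + 9.62612 + 14.07897 + 15.44371 + 13.55259 = 58.08913
Tail: a^6/(6!(1−ρ)) = 7135.82578/(720·0.2687) = 36.88310
P₀ = 1/(58.08913 + 36.88310) = 1/94.97223 = 0.010529

Final: 0.010529


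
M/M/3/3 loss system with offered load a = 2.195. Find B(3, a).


B(c,a) = (a^c/c!) / Σ_{k=0}^{c} a^k/k!
a^3/3! = 1.762594
Σ terms (k=0..3): 1.00000 + 2.19500 + 2.40901 + 1.76259 = 7.366607
B = 1.762594/7.366607 = 0.239268

Final: 0.239268


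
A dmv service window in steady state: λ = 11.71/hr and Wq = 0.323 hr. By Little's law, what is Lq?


Lq = λWq = 11.71·0.323 = 3.7823

Final: 3.7823


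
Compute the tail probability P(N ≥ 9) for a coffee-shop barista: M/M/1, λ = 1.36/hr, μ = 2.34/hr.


ρ = 1.36/2.34 = 0.5812
P(N ≥ n) = ρ^n = 0.5812^9 = 0.007567

Final: 0.007567


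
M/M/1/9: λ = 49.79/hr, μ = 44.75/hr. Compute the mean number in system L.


ρ = 49.79/44.75 = 1.1126
L = ρ[1 − (K+1)ρ^K + Kρ^(K+1)] / [(1−ρ)(1−ρ^(K+1))]
Numerator: 1.1126·(1 − 10·2.613014 + 9·2.907307) = 1.152256
Denominator: (-0.1126)·(-1.907307) = 0.214812
L = 1.152256/0.214812 = 5.3640

Final: 5.3640


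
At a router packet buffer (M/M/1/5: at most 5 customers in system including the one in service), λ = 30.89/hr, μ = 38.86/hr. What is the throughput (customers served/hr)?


ρ = 0.7949; P_K = (1−ρ)ρ^5/(1−ρ^6) = 0.087055
λ_eff = λ(1 − P_K) = 30.89·(1 − 0.087055) = 30.89·0.912945 = 28.2009 /hr

Final: 28.2009 /hr


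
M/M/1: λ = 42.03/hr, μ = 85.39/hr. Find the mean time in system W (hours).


W = 1/(μ−λ) = 1/(85.39 − 42.03) = 1/43.36 = 0.02306 hr

Final: 0.02306 hr


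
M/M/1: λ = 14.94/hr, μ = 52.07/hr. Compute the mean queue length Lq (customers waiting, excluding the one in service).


ρ = 14.94/52.07 = 0.2869
Lq = ρ²/(1−ρ) = 0.08232/0.7131 = 0.1154

Final: 0.1154


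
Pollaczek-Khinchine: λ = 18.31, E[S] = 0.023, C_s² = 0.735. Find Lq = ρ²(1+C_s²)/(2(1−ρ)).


ρ = λ·E[S] = 18.31·0.023 = 0.4211
Lq = ρ²(1+C_s²)/(2(1−ρ)) = 0.1774·(1+0.735)/(2·0.5789)
= 0.1774·1.7350/1.1577 = 0.26578

Final: 0.26578


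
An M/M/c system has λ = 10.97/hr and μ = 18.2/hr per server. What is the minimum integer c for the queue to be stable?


Stability requires cμ > λ ⇔ c > λ/μ.
λ/μ = 10.97/18.2 = 0.6027
Minimum integer c = ⌊0.6027⌋ + 1 = 1
Check: 1·18.2 = 18.20 > 10.97, while 0·18.2 = 0.00 ≤ 10.97

Final: 1 servers


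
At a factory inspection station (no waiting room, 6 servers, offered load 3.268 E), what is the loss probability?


B(c,a) = (a^c/c!) / Σ_{k=0}^{c} a^k/k!
a^6/6! = 1.691842
Σ terms (k=0..6): 1.00000 + 3.26800 + 5.33991 + 5.81694 + 4.75244 + 3.10620 + 1.69184 = 24.975338
B = 1.691842/24.975338 = 0.067741

Final: 0.067741


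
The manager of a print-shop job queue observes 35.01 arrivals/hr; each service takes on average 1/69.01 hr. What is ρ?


ρ = λ/μ = 35.01/69.01 = 0.5073

Final: 0.5073


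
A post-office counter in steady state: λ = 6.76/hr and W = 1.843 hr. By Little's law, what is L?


L = λW = 6.76·1.843 = 12.4587

Final: 12.4587


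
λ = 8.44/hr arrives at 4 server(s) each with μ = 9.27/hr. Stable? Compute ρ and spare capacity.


Total capacity cμ = 4·9.27 = 37.08/hr
ρ = λ/(cμ) = 8.44/37.08 = 0.2276
Stable ⇔ ρ < 1: YES
Spare capacity = cμ − λ = 37.08 − 8.44 = 28.64/hr

Final: ρ = 0.2276; stable; margin = 28.64/hr


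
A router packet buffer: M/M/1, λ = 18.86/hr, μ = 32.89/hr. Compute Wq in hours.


ρ = 18.86/32.89 = 0.5734
Wq = ρ/(μ−λ) = 0.5734/(32.89 − 18.86) = 0.5734/14.03 = 0.04087 hr

Final: 0.04087 hr


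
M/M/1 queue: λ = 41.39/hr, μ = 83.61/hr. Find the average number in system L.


ρ = λ/μ = 41.39/83.61 = 0.4950
L = ρ/(1−ρ) = 0.4950/(1 − 0.4950) = 0.4950/0.5050 = 0.9803

Final: 0.9803


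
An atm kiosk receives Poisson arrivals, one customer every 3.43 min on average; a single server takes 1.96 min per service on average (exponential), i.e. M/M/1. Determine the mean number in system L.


λ = 60/3.43 = 17.4927 /hr
μ = 60/1.96 = 30.6122 /hr
ρ = λ/μ = 17.4927/30.6122 = 0.5714
L = ρ/(1−ρ) = 0.5714/0.4286 = 1.3333

Final: 1.3333


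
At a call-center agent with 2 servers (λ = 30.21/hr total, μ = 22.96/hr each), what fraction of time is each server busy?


ρ = λ/(cμ) = 30.21/(2·22.96) = 30.21/45.92 = 0.6579

Final: 0.6579


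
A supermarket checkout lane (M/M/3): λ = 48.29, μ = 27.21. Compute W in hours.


a = 1.7747; ρ = 0.5916; P₀ = 0.150818
Lq = P₀·a^c·ρ/(c!(1−ρ)²) = 0.49827
Wq = Lq/λ = 0.49827/48.29 = 0.01032 hr
W = Wq + 1/μ = 0.01032 + 0.03675 = 0.04707 hr

Final: 0.04707 hr


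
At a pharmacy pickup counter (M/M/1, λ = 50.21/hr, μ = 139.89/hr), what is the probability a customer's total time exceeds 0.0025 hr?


W ~ Exponential(μ−λ) for M/M/1.
μ − λ = 139.89 − 50.21 = 89.6800
P(W > t) = e^{−(μ−λ)t} = e^{−0.2242} = 0.799155

Final: 0.799155


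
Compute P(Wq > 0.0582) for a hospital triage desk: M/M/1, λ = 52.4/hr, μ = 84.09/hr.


ρ = 52.4/84.09 = 0.6231
P(Wq > t) = ρ·e^{−(μ−λ)t} = 0.6231·e^{−1.8444}
= 0.6231·0.158127 = 0.098535

Final: 0.098535


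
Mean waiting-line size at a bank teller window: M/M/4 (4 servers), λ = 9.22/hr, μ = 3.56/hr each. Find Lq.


a = λ/μ = 2.5899; ρ = a/4 = 0.6475
P₀ = 0.065978
Lq = P₀·a^c·ρ / (c!·(1−ρ)²) = 0.065978·44.99080·0.6475/(24·0.12428)
= 0.64438

Final: 0.64438


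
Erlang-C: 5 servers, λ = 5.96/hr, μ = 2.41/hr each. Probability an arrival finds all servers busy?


a = λ/μ = 2.4730; ρ = a/5 = 0.4946
P₀ = 0.082403 (from M/M/c formula)
C(c,a) = [a^c/(c!(1−ρ))]·P₀ = [92.50093/(120·0.5054)]·0.082403
= 1.52523·0.082403 = 0.125683

Final: 0.125683


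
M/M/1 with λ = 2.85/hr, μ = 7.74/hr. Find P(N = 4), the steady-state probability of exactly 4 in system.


ρ = 2.85/7.74 = 0.3682
P_n = (1−ρ)·ρ^n = (1 − 0.3682)·0.3682^4 = 0.6318·0.018383 = 0.011614

Final: 0.011614


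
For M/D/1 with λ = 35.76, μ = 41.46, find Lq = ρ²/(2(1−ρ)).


ρ = 35.76/41.46 = 0.8625
M/D/1: Lq = ρ²/(2(1−ρ)) = 0.7439/(2·0.1375) = 2.70558

Final: 2.70558


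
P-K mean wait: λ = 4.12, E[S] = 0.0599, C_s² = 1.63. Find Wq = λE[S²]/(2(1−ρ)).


ρ = λ·E[S] = 4.12·0.0599 = 0.2468
E[S²] = E[S]²(1+C_s²) = 0.0599²·(1+1.63) = 0.009436
Wq = λ·E[S²]/(2(1−ρ)) = 4.12·0.009436/(2·0.7532) = 0.02581 hr

Final: 0.02581 hr


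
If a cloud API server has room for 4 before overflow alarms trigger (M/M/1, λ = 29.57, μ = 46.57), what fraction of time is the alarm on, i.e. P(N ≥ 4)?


ρ = 29.57/46.57 = 0.6350
P(N ≥ n) = ρ^n = 0.6350^4 = 0.162548

Final: 0.162548


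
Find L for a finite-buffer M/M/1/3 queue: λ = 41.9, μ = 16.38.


ρ = 41.9/16.38 = 2.5580
L = ρ[1 − (K+1)ρ^K + Kρ^(K+1)] / [(1−ρ)(1−ρ^(K+1))]
Numerator: 2.5580·(1 − 4·16.737877 + 3·42.815449) = 159.861643
Denominator: (-1.5580)·(-41.815449) = 65.148367
L = 159.861643/65.148367 = 2.4538

Final: 2.4538


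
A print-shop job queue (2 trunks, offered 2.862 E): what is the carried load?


B(2,2.862) = 0.514673 (Erlang-B)
Carried load = a(1 − B) = 2.862·(1 − 0.514673) = 2.862·0.485327 = 1.3890 E

Final: 1.3890 Erlangs


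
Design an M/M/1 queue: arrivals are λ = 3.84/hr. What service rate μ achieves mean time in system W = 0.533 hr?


W = 1/(μ−λ) ⇒ μ − λ = 1/W = 1/0.533 = 1.8762
μ = λ + 1/W = 3.84 + 1.8762 = 5.7162 per hr

Final: 5.7162 /hr


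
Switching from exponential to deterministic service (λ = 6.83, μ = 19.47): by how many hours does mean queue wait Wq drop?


ρ = 6.83/19.47 = 0.3508
Wq(M/M/1) = ρ/(μ−λ) = 0.3508/12.64 = 0.02775 hr
Wq(M/D/1) = ρ/(2(μ−λ)) = 0.01388 hr
Savings = 0.02775 − 0.01388 = 0.01388 hr

Final: 0.01388 hr


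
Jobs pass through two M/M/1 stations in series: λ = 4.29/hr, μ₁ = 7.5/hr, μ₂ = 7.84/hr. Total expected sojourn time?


Each node sees arrival rate λ = 4.29/hr (tandem ⇒ throughput preserved).
W₁ = 1/(μ₁−λ) = 1/(7.5−4.29) = 0.31153 hr
W₂ = 1/(μ₂−λ) = 1/(7.84−4.29) = 0.28169 hr
W_total = W₁ + W₂ = 0.31153 + 0.28169 = 0.59322 hr

Final: 0.59322 hr


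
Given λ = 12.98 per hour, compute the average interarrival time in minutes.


Mean interarrival time = 1/λ = 1/12.98 hour = 0.07704 hour
In minutes: 0.07704 × 60 = 4.6225 min

Final: 4.6225 min


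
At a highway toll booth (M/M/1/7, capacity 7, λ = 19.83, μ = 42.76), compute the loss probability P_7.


ρ = λ/μ = 19.83/42.76 = 0.4638
P_K = (1−ρ)ρ^K/(1−ρ^(K+1)) = (0.5362·0.004613)/(1 − 0.002139)
= 0.002474/0.997861 = 0.002479

Final: 0.002479


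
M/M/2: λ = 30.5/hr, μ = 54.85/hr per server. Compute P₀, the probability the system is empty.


a = λ/μ = 30.5/54.85 = 0.5561; ρ = a/c = 0.2780
Σ_{k=0}^{1} a^k/k! (terms k=0..1) = 1.00000 + 0.55606 = 1.55606
Tail: a^2/(2!(1−ρ)) = 0.30920/(2·0.7220) = 0.21414
P₀ = 1/(1.55606 + 0.21414) = 1/1.77020 = 0.564907

Final: 0.564907


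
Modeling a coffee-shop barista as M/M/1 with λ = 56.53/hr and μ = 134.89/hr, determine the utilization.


ρ = λ/μ = 56.53/134.89 = 0.4191

Final: 0.4191


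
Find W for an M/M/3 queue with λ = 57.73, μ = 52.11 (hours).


a = 1.1078; ρ = 0.3693; P₀ = 0.324590
Lq = P₀·a^c·ρ/(c!(1−ρ)²) = 0.06828
Wq = Lq/λ = 0.06828/57.73 = 0.001183 hr
W = Wq + 1/μ = 0.001183 + 0.01919 = 0.02037 hr

Final: 0.02037 hr


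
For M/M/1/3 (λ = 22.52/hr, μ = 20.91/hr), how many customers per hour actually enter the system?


ρ = 1.0770; P_K = (1−ρ)ρ^3/(1−ρ^4) = 0.278464
λ_eff = λ(1 − P_K) = 22.52·(1 − 0.278464) = 22.52·0.721536 = 16.2490 /hr

Final: 16.2490 /hr


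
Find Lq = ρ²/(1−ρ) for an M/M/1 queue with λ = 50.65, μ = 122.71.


ρ = 50.65/122.71 = 0.4128
Lq = ρ²/(1−ρ) = 0.1704/0.5872 = 0.2901

Final: 0.2901


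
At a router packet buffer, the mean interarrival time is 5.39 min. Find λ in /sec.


λ = 1/(interarrival time) in consistent units.
1 second = 0.0166667 min, so λ = 0.0166667/5.39 = 0.003092 per second

Final: 0.003092 /sec


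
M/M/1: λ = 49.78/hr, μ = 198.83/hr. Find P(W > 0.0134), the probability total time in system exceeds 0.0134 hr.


W ~ Exponential(μ−λ) for M/M/1.
μ − λ = 198.83 − 49.78 = 149.0500
P(W > t) = e^{−(μ−λ)t} = e^{−1.9973} = 0.135705

Final: 0.135705


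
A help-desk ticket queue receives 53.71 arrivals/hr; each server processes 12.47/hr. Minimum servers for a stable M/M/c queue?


Stability requires cμ > λ ⇔ c > λ/μ.
λ/μ = 53.71/12.47 = 4.3071
Minimum integer c = ⌊4.3071⌋ + 1 = 5
Check: 5·12.47 = 62.35 > 53.71, while 4·12.47 = 49.88 ≤ 53.71

Final: 5 servers


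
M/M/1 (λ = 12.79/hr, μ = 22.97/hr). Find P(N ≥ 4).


ρ = 12.79/22.97 = 0.5568
P(N ≥ n) = ρ^n = 0.5568^4 = 0.096125

Final: 0.096125


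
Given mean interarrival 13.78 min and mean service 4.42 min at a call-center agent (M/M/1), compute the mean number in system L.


λ = 60/13.78 = 4.3541 /hr
μ = 60/4.42 = 13.5747 /hr
ρ = λ/μ = 4.3541/13.5747 = 0.3208
L = ρ/(1−ρ) = 0.3208/0.6792 = 0.4722

Final: 0.4722


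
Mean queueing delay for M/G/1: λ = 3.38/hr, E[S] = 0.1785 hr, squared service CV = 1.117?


ρ = λ·E[S] = 3.38·0.1785 = 0.6033
E[S²] = E[S]²(1+C_s²) = 0.1785²·(1+1.117) = 0.067452
Wq = λ·E[S²]/(2(1−ρ)) = 3.38·0.067452/(2·0.3967) = 0.28738 hr

Final: 0.28738 hr


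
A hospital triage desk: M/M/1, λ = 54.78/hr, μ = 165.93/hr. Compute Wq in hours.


ρ = 54.78/165.93 = 0.3301
Wq = ρ/(μ−λ) = 0.3301/(165.93 − 54.78) = 0.3301/111.15 = 0.002970 hr

Final: 0.002970 hr


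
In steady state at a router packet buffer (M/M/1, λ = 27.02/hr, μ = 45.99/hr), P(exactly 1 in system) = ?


ρ = 27.02/45.99 = 0.5875
P_n = (1−ρ)·ρ^n = (1 − 0.5875)·0.5875^1 = 0.4125·0.587519 = 0.242340

Final: 0.242340


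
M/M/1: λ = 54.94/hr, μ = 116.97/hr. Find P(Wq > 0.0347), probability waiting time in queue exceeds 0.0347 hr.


ρ = 54.94/116.97 = 0.4697
P(Wq > t) = ρ·e^{−(μ−λ)t} = 0.4697·e^{−2.1524}
= 0.4697·0.116200 = 0.054578

Final: 0.054578


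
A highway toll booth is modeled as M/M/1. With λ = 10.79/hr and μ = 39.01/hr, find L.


ρ = λ/μ = 10.79/39.01 = 0.2766
L = ρ/(1−ρ) = 0.2766/(1 − 0.2766) = 0.2766/0.7234 = 0.3824

Final: 0.3824


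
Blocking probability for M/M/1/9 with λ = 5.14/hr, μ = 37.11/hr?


ρ = λ/μ = 5.14/37.11 = 0.1385
P_K = (1−ρ)ρ^K/(1−ρ^(K+1)) = (0.8615·0.00000001876)/(1 − 0.000000002598)
= 0.00000001616/1.000000 = 0.00000001616

Final: 0.00000001616


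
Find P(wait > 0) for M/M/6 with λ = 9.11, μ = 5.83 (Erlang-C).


a = λ/μ = 1.5626; ρ = a/6 = 0.2604
P₀ = 0.209521 (from M/M/c formula)
C(c,a) = [a^c/(c!(1−ρ))]·P₀ = [14.55791/(720·0.7396)]·0.209521
= 0.02734·0.209521 = 0.005728

Final: 0.005728


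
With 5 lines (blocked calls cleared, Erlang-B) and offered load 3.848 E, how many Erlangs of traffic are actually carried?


B(5,3.848) = 0.185437 (Erlang-B)
Carried load = a(1 − B) = 3.848·(1 − 0.185437) = 3.848·0.814563 = 3.1344 E

Final: 3.1344 Erlangs


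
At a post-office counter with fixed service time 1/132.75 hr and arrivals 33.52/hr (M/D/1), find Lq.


ρ = 33.52/132.75 = 0.2525
M/D/1: Lq = ρ²/(2(1−ρ)) = 0.06376/(2·0.7475) = 0.04265

Final: 0.04265


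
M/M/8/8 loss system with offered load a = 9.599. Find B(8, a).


B(c,a) = (a^c/c!) / Σ_{k=0}^{c} a^k/k!
a^8/8! = 1787.670238
Σ terms (k=0..8): 1.00000 + 9.59900 + 46.07040 + 147.40992 + 353.74697 + 679.12343 + 1086.48430 + 1489.88039 + 1787.67024 = 5600.984649
B = 1787.670238/5600.984649 = 0.319171

Final: 0.319171


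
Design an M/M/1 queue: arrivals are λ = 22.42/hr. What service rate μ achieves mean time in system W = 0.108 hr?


W = 1/(μ−λ) ⇒ μ − λ = 1/W = 1/0.108 = 9.2593
μ = λ + 1/W = 22.42 + 9.2593 = 31.6793 per hr

Final: 31.6793 /hr


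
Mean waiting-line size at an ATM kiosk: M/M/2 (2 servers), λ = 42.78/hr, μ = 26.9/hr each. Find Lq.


a = λ/μ = 1.5903; ρ = a/2 = 0.7952
P₀ = 0.114102
Lq = P₀·a^c·ρ / (c!·(1−ρ)²) = 0.114102·2.52916·0.7952/(2·0.04196)
= 2.73465

Final: 2.73465


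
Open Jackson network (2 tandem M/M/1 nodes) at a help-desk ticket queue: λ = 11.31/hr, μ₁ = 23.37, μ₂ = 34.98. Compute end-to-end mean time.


Each node sees arrival rate λ = 11.31/hr (tandem ⇒ throughput preserved).
W₁ = 1/(μ₁−λ) = 1/(23.37−11.31) = 0.08292 hr
W₂ = 1/(μ₂−λ) = 1/(34.98−11.31) = 0.04225 hr
W_total = W₁ + W₂ = 0.08292 + 0.04225 = 0.12517 hr

Final: 0.12517 hr


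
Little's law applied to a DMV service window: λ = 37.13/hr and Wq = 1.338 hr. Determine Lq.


Lq = λWq = 37.13·1.338 = 49.6799

Final: 49.6799


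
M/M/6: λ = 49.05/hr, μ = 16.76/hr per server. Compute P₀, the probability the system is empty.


a = λ/μ = 49.05/16.76 = 2.9266; ρ = a/c = 0.4878
Σ_{k=0}^{5} a^k/k! (terms k=0..5) = 1.00000 + 2.92661 + 4.28253 + 4.17776 + 3.05667 + 1.78914 = 17.23271
Tail: a^6/(6!(1−ρ)) = 628.33317/(720·0.5122) = 1.70369
P₀ = 1/(17.23271 + 1.70369) = 1/18.93640 = 0.052808

Final: 0.052808


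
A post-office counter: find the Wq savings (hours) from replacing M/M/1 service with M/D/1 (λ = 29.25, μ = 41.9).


ρ = 29.25/41.9 = 0.6981
Wq(M/M/1) = ρ/(μ−λ) = 0.6981/12.65 = 0.05519 hr
Wq(M/D/1) = ρ/(2(μ−λ)) = 0.02759 hr
Savings = 0.05519 − 0.02759 = 0.02759 hr

Final: 0.02759 hr


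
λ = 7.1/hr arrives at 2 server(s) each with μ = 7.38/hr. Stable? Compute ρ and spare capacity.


Total capacity cμ = 2·7.38 = 14.76/hr
ρ = λ/(cμ) = 7.1/14.76 = 0.4810
Stable ⇔ ρ < 1: YES
Spare capacity = cμ − λ = 14.76 − 7.1 = 7.66/hr

Final: ρ = 0.4810; stable; margin = 7.66/hr


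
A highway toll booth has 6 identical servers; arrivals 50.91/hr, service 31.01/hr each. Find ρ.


ρ = λ/(cμ) = 50.91/(6·31.01) = 50.91/186.06 = 0.2736

Final: 0.2736


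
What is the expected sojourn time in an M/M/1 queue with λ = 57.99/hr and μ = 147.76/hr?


W = 1/(μ−λ) = 1/(147.76 − 57.99) = 1/89.77 = 0.01114 hr

Final: 0.01114 hr


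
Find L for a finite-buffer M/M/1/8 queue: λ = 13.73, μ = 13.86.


ρ = 13.73/13.86 = 0.9906
L = ρ[1 − (K+1)ρ^K + Kρ^(K+1)] / [(1−ρ)(1−ρ^(K+1))]
Numerator: 0.9906·(1 − 9·0.927382 + 8·0.918683) = 0.003003
Denominator: (0.009380)·(0.081317) = 0.0007627
L = 0.003003/0.0007627 = 3.9372

Final: 3.9372


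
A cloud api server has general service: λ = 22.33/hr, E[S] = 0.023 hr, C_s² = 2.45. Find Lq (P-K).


ρ = λ·E[S] = 22.33·0.023 = 0.5136
Lq = ρ²(1+C_s²)/(2(1−ρ)) = 0.2638·(1+2.45)/(2·0.4864)
= 0.2638·3.4500/0.9728 = 0.93545

Final: 0.93545


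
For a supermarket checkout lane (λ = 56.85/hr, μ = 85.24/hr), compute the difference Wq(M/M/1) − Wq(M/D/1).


ρ = 56.85/85.24 = 0.6669
Wq(M/M/1) = ρ/(μ−λ) = 0.6669/28.39 = 0.02349 hr
Wq(M/D/1) = ρ/(2(μ−λ)) = 0.01175 hr
Savings = 0.02349 − 0.01175 = 0.01175 hr

Final: 0.01175 hr


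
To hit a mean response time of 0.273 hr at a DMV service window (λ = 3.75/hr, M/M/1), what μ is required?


W = 1/(μ−λ) ⇒ μ − λ = 1/W = 1/0.273 = 3.6630
μ = λ + 1/W = 3.75 + 3.6630 = 7.4130 per hr

Final: 7.4130 /hr


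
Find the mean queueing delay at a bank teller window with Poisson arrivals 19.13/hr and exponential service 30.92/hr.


ρ = 19.13/30.92 = 0.6187
Wq = ρ/(μ−λ) = 0.6187/(30.92 − 19.13) = 0.6187/11.79 = 0.05248 hr

Final: 0.05248 hr


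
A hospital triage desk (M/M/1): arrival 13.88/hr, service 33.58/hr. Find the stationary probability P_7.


ρ = 13.88/33.58 = 0.4133
P_n = (1−ρ)·ρ^n = (1 − 0.4133)·0.4133^7 = 0.5867·0.002061 = 0.001209

Final: 0.001209


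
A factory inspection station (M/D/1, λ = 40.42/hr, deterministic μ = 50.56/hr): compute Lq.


ρ = 40.42/50.56 = 0.7994
M/D/1: Lq = ρ²/(2(1−ρ)) = 0.6391/(2·0.2006) = 1.59337

Final: 1.59337


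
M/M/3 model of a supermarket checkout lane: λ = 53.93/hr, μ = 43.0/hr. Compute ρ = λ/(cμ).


ρ = λ/(cμ) = 53.93/(3·43.0) = 53.93/129.00 = 0.4181

Final: 0.4181


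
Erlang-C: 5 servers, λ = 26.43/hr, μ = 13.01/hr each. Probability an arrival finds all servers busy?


a = λ/μ = 2.0315; ρ = a/5 = 0.4063
P₀ = 0.130077 (from M/M/c formula)
C(c,a) = [a^c/(c!(1−ρ))]·P₀ = [34.60185/(120·0.5937)]·0.130077
= 0.48568·0.130077 = 0.063176

Final: 0.063176


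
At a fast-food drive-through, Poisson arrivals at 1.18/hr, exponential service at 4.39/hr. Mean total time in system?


W = 1/(μ−λ) = 1/(4.39 − 1.18) = 1/3.21 = 0.3115 hr

Final: 0.3115 hr


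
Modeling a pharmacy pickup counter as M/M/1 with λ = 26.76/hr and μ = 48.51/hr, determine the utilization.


ρ = λ/μ = 26.76/48.51 = 0.5516

Final: 0.5516


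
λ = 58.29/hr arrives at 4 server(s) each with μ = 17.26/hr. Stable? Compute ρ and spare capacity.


Total capacity cμ = 4·17.26 = 69.04/hr
ρ = λ/(cμ) = 58.29/69.04 = 0.8443
Stable ⇔ ρ < 1: YES
Spare capacity = cμ − λ = 69.04 − 58.29 = 10.75/hr

Final: ρ = 0.8443; stable; margin = 10.75/hr


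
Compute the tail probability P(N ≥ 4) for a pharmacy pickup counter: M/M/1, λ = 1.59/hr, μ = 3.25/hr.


ρ = 1.59/3.25 = 0.4892
P(N ≥ n) = ρ^n = 0.4892^4 = 0.057287

Final: 0.057287


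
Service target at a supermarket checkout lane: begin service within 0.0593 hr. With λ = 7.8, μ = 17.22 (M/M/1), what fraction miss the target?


ρ = 7.8/17.22 = 0.4530
P(Wq > t) = ρ·e^{−(μ−λ)t} = 0.4530·e^{−0.5586}
= 0.4530·0.572006 = 0.259097

Final: 0.259097


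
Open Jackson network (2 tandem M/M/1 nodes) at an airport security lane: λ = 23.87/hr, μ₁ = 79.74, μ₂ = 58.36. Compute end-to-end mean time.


Each node sees arrival rate λ = 23.87/hr (tandem ⇒ throughput preserved).
W₁ = 1/(μ₁−λ) = 1/(79.74−23.87) = 0.01790 hr
W₂ = 1/(μ₂−λ) = 1/(58.36−23.87) = 0.02899 hr
W_total = W₁ + W₂ = 0.01790 + 0.02899 = 0.04689 hr

Final: 0.04689 hr


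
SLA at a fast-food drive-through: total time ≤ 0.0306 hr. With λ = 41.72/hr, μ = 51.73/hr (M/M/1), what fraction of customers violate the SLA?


W ~ Exponential(μ−λ) for M/M/1.
μ − λ = 51.73 − 41.72 = 10.0100
P(W > t) = e^{−(μ−λ)t} = e^{−0.3063} = 0.736161

Final: 0.736161


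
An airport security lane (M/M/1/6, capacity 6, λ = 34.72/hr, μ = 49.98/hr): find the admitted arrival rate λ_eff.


ρ = 0.6947; P_K = (1−ρ)ρ^6/(1−ρ^7) = 0.037219
λ_eff = λ(1 − P_K) = 34.72·(1 − 0.037219) = 34.72·0.962781 = 33.4278 /hr

Final: 33.4278 /hr


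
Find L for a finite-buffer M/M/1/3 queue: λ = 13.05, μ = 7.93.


ρ = 13.05/7.93 = 1.6456
L = ρ[1 − (K+1)ρ^K + Kρ^(K+1)] / [(1−ρ)(1−ρ^(K+1))]
Numerator: 1.6456·(1 − 4·4.456685 + 3·7.334142) = 8.517361
Denominator: (-0.6456)·(-6.334142) = 4.089635
L = 8.517361/4.089635 = 2.0827

Final: 2.0827


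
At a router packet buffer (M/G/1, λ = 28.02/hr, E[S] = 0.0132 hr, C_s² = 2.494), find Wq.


ρ = λ·E[S] = 28.02·0.0132 = 0.3699
E[S²] = E[S]²(1+C_s²) = 0.0132²·(1+2.494) = 0.0006088
Wq = λ·E[S²]/(2(1−ρ)) = 28.02·0.0006088/(2·0.6301) = 0.01354 hr

Final: 0.01354 hr


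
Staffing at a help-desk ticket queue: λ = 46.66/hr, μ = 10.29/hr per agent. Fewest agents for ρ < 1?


Stability requires cμ > λ ⇔ c > λ/μ.
λ/μ = 46.66/10.29 = 4.5345
Minimum integer c = ⌊4.5345⌋ + 1 = 5
Check: 5·10.29 = 51.45 > 46.66, while 4·10.29 = 41.16 ≤ 46.66

Final: 5 servers


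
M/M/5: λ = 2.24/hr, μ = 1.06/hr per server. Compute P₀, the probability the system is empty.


a = λ/μ = 2.24/1.06 = 2.1132; ρ = a/c = 0.4226
Σ_{k=0}^{4} a^k/k! (terms k=0..4) = 1.00000 + 2.11321 + 2.23282 + 1.57281 + 0.83092 = 7.74975
Tail: a^5/(5!(1−ρ)) = 42.14158/(120·0.5774) = 0.60825
P₀ = 1/(7.74975 + 0.60825) = 1/8.35801 = 0.119646

Final: 0.119646


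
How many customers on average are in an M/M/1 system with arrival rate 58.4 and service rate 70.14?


ρ = λ/μ = 58.4/70.14 = 0.8326
L = ρ/(1−ρ) = 0.8326/(1 − 0.8326) = 0.8326/0.1674 = 4.9744

Final: 4.9744
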